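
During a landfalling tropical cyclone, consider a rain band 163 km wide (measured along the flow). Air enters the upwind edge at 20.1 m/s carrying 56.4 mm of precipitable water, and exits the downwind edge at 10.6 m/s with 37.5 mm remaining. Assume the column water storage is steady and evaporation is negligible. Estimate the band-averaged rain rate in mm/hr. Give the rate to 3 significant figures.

Column moisture flux per unit crosswind length is F = V × PW.
Inflow: F_in = 20.1 × 56.4 = 1133.64 mm·m/s
Outflow: F_out = 10.6 × 37.5 = 397.5 mm·m/s
Steady-state rate R = (F_in − F_out)/L = (1133.64 − 397.5) / 163000 m = 4.516e-03 mm/s.
R = 4.516e-03 × 3600 = 16.3 mm/hr.

R ≈ 16.3 mm/hr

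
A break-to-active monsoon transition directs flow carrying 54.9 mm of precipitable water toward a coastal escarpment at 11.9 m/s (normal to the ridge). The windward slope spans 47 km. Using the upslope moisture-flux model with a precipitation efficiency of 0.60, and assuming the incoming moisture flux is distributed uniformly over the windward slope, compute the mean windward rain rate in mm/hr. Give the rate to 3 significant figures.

R ≈ 30.0 mm/hr

Incoming column moisture flux per unit ridge length: F = V × PW = 11.9 × 54.9 = 653.31 mm·m/s.
Spread over the 47 km slope with efficiency ε = 0.60: R = ε·F/W = 0.60 × 653.31 / 47000 m = 8.340e-03 mm/s.
R = 8.340e-03 × 3600 = 30.0 mm/hr.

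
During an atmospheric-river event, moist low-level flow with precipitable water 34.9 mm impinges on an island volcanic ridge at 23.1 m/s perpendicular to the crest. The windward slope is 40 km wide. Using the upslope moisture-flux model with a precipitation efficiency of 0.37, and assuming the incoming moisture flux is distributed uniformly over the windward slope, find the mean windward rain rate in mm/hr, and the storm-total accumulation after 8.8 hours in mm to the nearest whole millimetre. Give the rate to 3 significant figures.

R ≈ 26.8 mm/hr; total ≈ 236 mm

Incoming column moisture flux per unit ridge length: F = V × PW = 23.1 × 34.9 = 806.19 mm·m/s.
Spread over the 40 km slope with efficiency ε = 0.37: R = ε·F/W = 0.37 × 806.19 / 40000 m = 7.457e-03 mm/s.
R = 7.457e-03 × 3600 = 26.8 mm/hr.
Over 8.8 h: total = 26.8 × 8.8 = 235.84 ≈ 236 mm.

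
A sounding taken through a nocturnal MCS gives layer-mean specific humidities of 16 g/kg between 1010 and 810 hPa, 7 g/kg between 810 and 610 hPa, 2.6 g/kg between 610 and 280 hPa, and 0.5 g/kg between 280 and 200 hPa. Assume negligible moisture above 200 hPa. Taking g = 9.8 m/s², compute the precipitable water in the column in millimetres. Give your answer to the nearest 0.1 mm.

Precipitable water is the column-integrated vapour mass per unit area: PW = (1/g) Σ q̄ Δp, with q in kg/kg and Δp in Pa (1 kg/m² of water = 1 mm).
Layer 1010–810 hPa: Δp = 200 hPa = 20000 Pa, q̄ = 0.016 kg/kg → 0.016 × 20000 / 9.8 = 32.65 mm
Layer 810–610 hPa: Δp = 200 hPa = 20000 Pa, q̄ = 0.007 kg/kg → 0.007 × 20000 / 9.8 = 14.29 mm
Layer 610–280 hPa: Δp = 330 hPa = 33000 Pa, q̄ = 0.0026 kg/kg → 0.0026 × 33000 / 9.8 = 8.76 mm
Layer 280–200 hPa: Δp = 80 hPa = 8000 Pa, q̄ = 0.0005 kg/kg → 0.0005 × 8000 / 9.8 = 0.41 mm
PW = 32.65 + 14.29 + 8.76 + 0.41 = 56.11 ≈ 56.1 mm.

PW ≈ 56.1 mm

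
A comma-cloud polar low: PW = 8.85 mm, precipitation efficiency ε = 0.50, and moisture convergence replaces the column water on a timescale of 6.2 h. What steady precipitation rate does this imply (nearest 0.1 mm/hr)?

Each overturning extracts ε × PW = 0.50 × 8.85 = 4.425 mm.
Rate = ε·PW / τ = 4.425 / 6.2 h = 0.7 mm/hr.

R ≈ 0.7 mm/hr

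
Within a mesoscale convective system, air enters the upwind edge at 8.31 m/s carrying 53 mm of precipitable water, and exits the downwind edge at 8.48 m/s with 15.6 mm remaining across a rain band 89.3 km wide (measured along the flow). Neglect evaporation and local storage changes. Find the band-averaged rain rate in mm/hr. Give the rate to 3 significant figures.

R ≈ 12.4 mm/hr

Column moisture flux per unit crosswind length is F = V × PW.
Inflow: F_in = 8.31 × 53 = 440.43 mm·m/s
Outflow: F_out = 8.48 × 15.6 = 132.288 mm·m/s
Steady-state rate R = (F_in − F_out)/L = (440.43 − 132.288) / 89300 m = 3.451e-03 mm/s.
R = 3.451e-03 × 3600 = 12.4 mm/hr.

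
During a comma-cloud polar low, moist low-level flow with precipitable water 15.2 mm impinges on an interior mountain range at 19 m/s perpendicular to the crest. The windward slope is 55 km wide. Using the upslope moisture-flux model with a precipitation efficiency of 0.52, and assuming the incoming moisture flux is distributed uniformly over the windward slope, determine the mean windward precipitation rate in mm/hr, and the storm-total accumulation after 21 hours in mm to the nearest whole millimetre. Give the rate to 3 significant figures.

R ≈ 9.83 mm/hr; total ≈ 206 mm

Incoming column moisture flux per unit ridge length: F = V × PW = 19 × 15.2 = 288.8 mm·m/s.
Spread over the 55 km slope with efficiency ε = 0.52: R = ε·F/W = 0.52 × 288.8 / 55000 m = 2.730e-03 mm/s.
R = 2.730e-03 × 3600 = 9.83 mm/hr.
Over 21 h: total = 9.83 × 21 = 206.43 ≈ 206 mm.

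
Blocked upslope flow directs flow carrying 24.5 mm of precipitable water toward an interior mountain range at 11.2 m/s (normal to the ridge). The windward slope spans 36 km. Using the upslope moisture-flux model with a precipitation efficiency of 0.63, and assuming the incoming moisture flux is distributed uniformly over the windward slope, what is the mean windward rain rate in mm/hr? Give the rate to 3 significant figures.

Incoming column moisture flux per unit ridge length: F = V × PW = 11.2 × 24.5 = 274.4 mm·m/s.
Spread over the 36 km slope with efficiency ε = 0.63: R = ε·F/W = 0.63 × 274.4 / 36000 m = 4.802e-03 mm/s.
R = 4.802e-03 × 3600 = 17.3 mm/hr.

R ≈ 17.3 mm/hr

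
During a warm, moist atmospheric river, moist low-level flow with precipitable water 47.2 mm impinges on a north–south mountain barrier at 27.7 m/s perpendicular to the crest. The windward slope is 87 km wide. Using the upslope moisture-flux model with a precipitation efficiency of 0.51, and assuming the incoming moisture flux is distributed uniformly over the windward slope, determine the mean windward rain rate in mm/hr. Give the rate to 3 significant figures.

Incoming column moisture flux per unit ridge length: F = V × PW = 27.7 × 47.2 = 1307.44 mm·m/s.
Spread over the 87 km slope with efficiency ε = 0.51: R = ε·F/W = 0.51 × 1307.44 / 87000 m = 7.664e-03 mm/s.
R = 7.664e-03 × 3600 = 27.6 mm/hr.

R ≈ 27.6 mm/hr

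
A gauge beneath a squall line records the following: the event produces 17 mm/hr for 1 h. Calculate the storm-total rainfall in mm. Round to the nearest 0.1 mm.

total ≈ 17.0 mm

Total = Σ Rᵢ Δtᵢ = 17 × 1
      = 17 = 17.0 mm.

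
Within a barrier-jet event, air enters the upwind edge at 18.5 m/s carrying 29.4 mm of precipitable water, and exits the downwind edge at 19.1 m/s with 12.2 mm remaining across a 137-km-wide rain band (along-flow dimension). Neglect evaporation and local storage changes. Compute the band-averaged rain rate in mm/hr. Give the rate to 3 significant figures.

Column moisture flux per unit crosswind length is F = V × PW.
Inflow: F_in = 18.5 × 29.4 = 543.9 mm·m/s
Outflow: F_out = 19.1 × 12.2 = 233.02 mm·m/s
Steady-state rate R = (F_in − F_out)/L = (543.9 − 233.02) / 137000 m = 2.269e-03 mm/s.
R = 2.269e-03 × 3600 = 8.17 mm/hr.

R ≈ 8.17 mm/hr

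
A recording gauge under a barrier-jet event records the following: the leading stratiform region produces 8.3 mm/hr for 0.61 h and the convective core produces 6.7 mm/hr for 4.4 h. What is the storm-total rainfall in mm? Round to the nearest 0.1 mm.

Total = Σ Rᵢ Δtᵢ = 8.3 × 0.61 + 6.7 × 4.4
      = 5.063 + 29.48 = 34.5 mm.

total ≈ 34.5 mm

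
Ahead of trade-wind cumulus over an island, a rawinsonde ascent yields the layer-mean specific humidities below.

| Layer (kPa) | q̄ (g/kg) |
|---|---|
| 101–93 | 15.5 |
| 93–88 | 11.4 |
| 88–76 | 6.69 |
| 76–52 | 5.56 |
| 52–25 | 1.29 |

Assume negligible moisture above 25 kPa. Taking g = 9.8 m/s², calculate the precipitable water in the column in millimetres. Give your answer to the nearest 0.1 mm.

Precipitable water is the column-integrated vapour mass per unit area: PW = (1/g) Σ q̄ Δp, with q in kg/kg and Δp in Pa (1 kg/m² of water = 1 mm).
Layer 101–93 kPa: Δp = 80 hPa = 8000 Pa, q̄ = 0.0155 kg/kg → 0.0155 × 8000 / 9.8 = 12.65 mm
Layer 93–88 kPa: Δp = 50 hPa = 5000 Pa, q̄ = 0.0114 kg/kg → 0.0114 × 5000 / 9.8 = 5.82 mm
Layer 88–76 kPa: Δp = 120 hPa = 12000 Pa, q̄ = 0.00669 kg/kg → 0.00669 × 12000 / 9.8 = 8.19 mm
Layer 76–52 kPa: Δp = 240 hPa = 24000 Pa, q̄ = 0.00556 kg/kg → 0.00556 × 24000 / 9.8 = 13.62 mm
Layer 52–25 kPa: Δp = 270 hPa = 27000 Pa, q̄ = 0.00129 kg/kg → 0.00129 × 27000 / 9.8 = 3.55 mm
PW = 12.65 + 5.82 + 8.19 + 13.62 + 3.55 = 43.83 ≈ 43.8 mm.

PW ≈ 43.8 mm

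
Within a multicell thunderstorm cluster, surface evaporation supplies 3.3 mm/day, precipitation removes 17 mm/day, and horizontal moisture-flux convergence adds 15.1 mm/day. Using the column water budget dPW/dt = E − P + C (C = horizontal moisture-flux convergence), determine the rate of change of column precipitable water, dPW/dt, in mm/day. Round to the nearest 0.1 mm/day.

dPW/dt ≈ 1.4 mm/day

dPW/dt = E − P + C = 3.3 − 17 + (15.1) = 1.4 mm/day.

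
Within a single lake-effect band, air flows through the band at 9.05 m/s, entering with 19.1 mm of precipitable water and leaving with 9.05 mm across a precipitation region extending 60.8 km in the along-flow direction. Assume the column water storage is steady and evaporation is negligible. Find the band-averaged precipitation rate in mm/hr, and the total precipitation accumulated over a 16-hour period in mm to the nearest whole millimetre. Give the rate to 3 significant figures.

Column moisture flux per unit crosswind length is F = V × PW.
Inflow: F_in = 9.05 × 19.1 = 172.855 mm·m/s
Outflow: F_out = 9.05 × 9.05 = 81.9025 mm·m/s
Steady-state rate R = (F_in − F_out)/L = (172.855 − 81.9025) / 60800 m = 1.496e-03 mm/s.
R = 1.496e-03 × 3600 = 5.39 mm/hr.
Over 16 h: total = 5.39 × 16 = 86.24 ≈ 86 mm.

R ≈ 5.39 mm/hr; total ≈ 86 mm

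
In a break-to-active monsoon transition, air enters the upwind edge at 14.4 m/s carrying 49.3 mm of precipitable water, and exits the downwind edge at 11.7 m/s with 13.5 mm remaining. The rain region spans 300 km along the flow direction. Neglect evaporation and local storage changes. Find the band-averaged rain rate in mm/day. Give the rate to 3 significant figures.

Column moisture flux per unit crosswind length is F = V × PW.
Inflow: F_in = 14.4 × 49.3 = 709.92 mm·m/s
Outflow: F_out = 11.7 × 13.5 = 157.95 mm·m/s
Steady-state rate R = (F_in − F_out)/L = (709.92 − 157.95) / 300000 m = 1.840e-03 mm/s.
R = 1.840e-03 × 3600 × 24 = 159 mm/day.

R ≈ 159 mm/day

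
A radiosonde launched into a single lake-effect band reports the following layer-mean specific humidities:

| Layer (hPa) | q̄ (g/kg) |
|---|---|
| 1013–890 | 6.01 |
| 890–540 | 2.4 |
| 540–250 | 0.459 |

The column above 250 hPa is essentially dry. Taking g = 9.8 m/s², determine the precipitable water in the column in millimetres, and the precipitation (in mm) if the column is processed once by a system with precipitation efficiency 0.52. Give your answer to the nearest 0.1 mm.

PW ≈ 17.5 mm; precipitation ≈ 9.1 mm

Precipitable water is the column-integrated vapour mass per unit area: PW = (1/g) Σ q̄ Δp, with q in kg/kg and Δp in Pa (1 kg/m² of water = 1 mm).
Layer 1013–890 hPa: Δp = 123 hPa = 12300 Pa, q̄ = 0.00601 kg/kg → 0.00601 × 12300 / 9.8 = 7.54 mm
Layer 890–540 hPa: Δp = 350 hPa = 35000 Pa, q̄ = 0.0024 kg/kg → 0.0024 × 35000 / 9.8 = 8.57 mm
Layer 540–250 hPa: Δp = 290 hPa = 29000 Pa, q̄ = 0.000459 kg/kg → 0.000459 × 29000 / 9.8 = 1.36 mm
PW = 7.54 + 8.57 + 1.36 = 17.47 ≈ 17.5 mm.
Precipitation = ε × PW = 0.52 × 17.5 = 9.1 mm.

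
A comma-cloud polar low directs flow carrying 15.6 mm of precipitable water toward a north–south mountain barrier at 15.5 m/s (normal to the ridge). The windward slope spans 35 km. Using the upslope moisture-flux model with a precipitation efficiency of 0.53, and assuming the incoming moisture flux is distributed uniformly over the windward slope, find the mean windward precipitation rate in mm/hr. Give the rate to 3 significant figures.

R ≈ 13.2 mm/hr

Incoming column moisture flux per unit ridge length: F = V × PW = 15.5 × 15.6 = 241.8 mm·m/s.
Spread over the 35 km slope with efficiency ε = 0.53: R = ε·F/W = 0.53 × 241.8 / 35000 m = 3.662e-03 mm/s.
R = 3.662e-03 × 3600 = 13.2 mm/hr.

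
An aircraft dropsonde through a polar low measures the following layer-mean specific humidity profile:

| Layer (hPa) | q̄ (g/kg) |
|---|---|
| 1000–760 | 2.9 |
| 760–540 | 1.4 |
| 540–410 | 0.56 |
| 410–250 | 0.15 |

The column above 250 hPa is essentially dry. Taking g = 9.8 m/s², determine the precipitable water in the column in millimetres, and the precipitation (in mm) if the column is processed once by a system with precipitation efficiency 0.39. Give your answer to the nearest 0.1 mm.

PW ≈ 11.2 mm; precipitation ≈ 4.4 mm

Precipitable water is the column-integrated vapour mass per unit area: PW = (1/g) Σ q̄ Δp, with q in kg/kg and Δp in Pa (1 kg/m² of water = 1 mm).
Layer 1000–760 hPa: Δp = 240 hPa = 24000 Pa, q̄ = 0.0029 kg/kg → 0.0029 × 24000 / 9.8 = 7.10 mm
Layer 760–540 hPa: Δp = 220 hPa = 22000 Pa, q̄ = 0.0014 kg/kg → 0.0014 × 22000 / 9.8 = 3.14 mm
Layer 540–410 hPa: Δp = 130 hPa = 13000 Pa, q̄ = 0.00056 kg/kg → 0.00056 × 13000 / 9.8 = 0.74 mm
Layer 410–250 hPa: Δp = 160 hPa = 16000 Pa, q̄ = 0.00015 kg/kg → 0.00015 × 16000 / 9.8 = 0.24 mm
PW = 7.10 + 3.14 + 0.74 + 0.24 = 11.22 ≈ 11.2 mm.
Precipitation = ε × PW = 0.39 × 11.2 = 4.4 mm.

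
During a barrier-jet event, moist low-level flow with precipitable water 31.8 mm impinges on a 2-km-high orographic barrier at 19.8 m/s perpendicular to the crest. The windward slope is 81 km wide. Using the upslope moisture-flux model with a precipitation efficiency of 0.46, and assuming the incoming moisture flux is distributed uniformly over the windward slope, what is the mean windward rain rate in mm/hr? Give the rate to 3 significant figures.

Incoming column moisture flux per unit ridge length: F = V × PW = 19.8 × 31.8 = 629.64 mm·m/s.
Spread over the 81 km slope with efficiency ε = 0.46: R = ε·F/W = 0.46 × 629.64 / 81000 m = 3.576e-03 mm/s.
R = 3.576e-03 × 3600 = 12.9 mm/hr.

R ≈ 12.9 mm/hr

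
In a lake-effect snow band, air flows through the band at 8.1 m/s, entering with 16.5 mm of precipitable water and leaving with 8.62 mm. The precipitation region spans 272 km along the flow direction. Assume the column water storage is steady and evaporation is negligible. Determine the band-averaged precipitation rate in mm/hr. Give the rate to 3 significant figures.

Column moisture flux per unit crosswind length is F = V × PW.
Inflow: F_in = 8.1 × 16.5 = 133.65 mm·m/s
Outflow: F_out = 8.1 × 8.62 = 69.822 mm·m/s
Steady-state rate R = (F_in − F_out)/L = (133.65 − 69.822) / 272000 m = 2.347e-04 mm/s.
R = 2.347e-04 × 3600 = 0.845 mm/hr.

R ≈ 0.845 mm/hr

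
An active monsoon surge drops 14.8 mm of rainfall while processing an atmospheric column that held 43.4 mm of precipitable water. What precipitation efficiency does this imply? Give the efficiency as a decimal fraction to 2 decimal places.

ε = rainfall / PW = 14.8 / 43.4 = 0.34.

ε ≈ 0.34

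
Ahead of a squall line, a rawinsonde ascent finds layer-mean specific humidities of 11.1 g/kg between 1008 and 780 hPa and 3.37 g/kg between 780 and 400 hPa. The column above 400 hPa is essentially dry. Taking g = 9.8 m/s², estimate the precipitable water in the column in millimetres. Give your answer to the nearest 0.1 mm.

Precipitable water is the column-integrated vapour mass per unit area: PW = (1/g) Σ q̄ Δp, with q in kg/kg and Δp in Pa (1 kg/m² of water = 1 mm).
Layer 1008–780 hPa: Δp = 228 hPa = 22800 Pa, q̄ = 0.0111 kg/kg → 0.0111 × 22800 / 9.8 = 25.82 mm
Layer 780–400 hPa: Δp = 380 hPa = 38000 Pa, q̄ = 0.00337 kg/kg → 0.00337 × 38000 / 9.8 = 13.07 mm
PW = 25.82 + 13.07 = 38.89 ≈ 38.9 mm.

PW ≈ 38.9 mm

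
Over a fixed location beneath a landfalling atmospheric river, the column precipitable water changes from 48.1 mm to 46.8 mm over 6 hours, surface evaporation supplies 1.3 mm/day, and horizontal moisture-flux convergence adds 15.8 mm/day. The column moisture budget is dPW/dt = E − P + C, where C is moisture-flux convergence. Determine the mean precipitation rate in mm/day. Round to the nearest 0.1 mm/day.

P ≈ 22.3 mm/day

dPW/dt = (46.8 − 48.1) mm / (6/24 day) = -5.200 mm/day.
P = E + C − dPW/dt = 1.3 + (15.8) − (-5.200) = 22.3 mm/day.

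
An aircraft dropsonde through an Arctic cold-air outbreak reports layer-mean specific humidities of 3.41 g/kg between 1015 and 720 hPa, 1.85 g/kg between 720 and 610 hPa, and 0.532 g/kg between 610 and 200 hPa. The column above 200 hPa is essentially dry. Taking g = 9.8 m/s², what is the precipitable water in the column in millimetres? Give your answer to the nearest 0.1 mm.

Precipitable water is the column-integrated vapour mass per unit area: PW = (1/g) Σ q̄ Δp, with q in kg/kg and Δp in Pa (1 kg/m² of water = 1 mm).
Layer 1015–720 hPa: Δp = 295 hPa = 29500 Pa, q̄ = 0.00341 kg/kg → 0.00341 × 29500 / 9.8 = 10.26 mm
Layer 720–610 hPa: Δp = 110 hPa = 11000 Pa, q̄ = 0.00185 kg/kg → 0.00185 × 11000 / 9.8 = 2.08 mm
Layer 610–200 hPa: Δp = 410 hPa = 41000 Pa, q̄ = 0.000532 kg/kg → 0.000532 × 41000 / 9.8 = 2.23 mm
PW = 10.26 + 2.08 + 2.23 = 14.57 ≈ 14.6 mm.

PW ≈ 14.6 mm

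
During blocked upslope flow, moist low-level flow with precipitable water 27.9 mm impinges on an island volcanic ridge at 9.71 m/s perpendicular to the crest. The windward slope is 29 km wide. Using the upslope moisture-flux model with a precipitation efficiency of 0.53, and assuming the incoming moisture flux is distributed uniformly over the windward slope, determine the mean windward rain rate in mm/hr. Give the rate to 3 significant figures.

Incoming column moisture flux per unit ridge length: F = V × PW = 9.71 × 27.9 = 270.909 mm·m/s.
Spread over the 29 km slope with efficiency ε = 0.53: R = ε·F/W = 0.53 × 270.909 / 29000 m = 4.951e-03 mm/s.
R = 4.951e-03 × 3600 = 17.8 mm/hr.

R ≈ 17.8 mm/hr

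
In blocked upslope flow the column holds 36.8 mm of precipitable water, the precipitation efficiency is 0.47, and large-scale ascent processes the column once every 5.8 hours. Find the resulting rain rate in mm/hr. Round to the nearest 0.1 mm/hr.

R ≈ 3.0 mm/hr

Each overturning extracts ε × PW = 0.47 × 36.8 = 17.296 mm.
Rate = ε·PW / τ = 17.296 / 5.8 h = 3.0 mm/hr.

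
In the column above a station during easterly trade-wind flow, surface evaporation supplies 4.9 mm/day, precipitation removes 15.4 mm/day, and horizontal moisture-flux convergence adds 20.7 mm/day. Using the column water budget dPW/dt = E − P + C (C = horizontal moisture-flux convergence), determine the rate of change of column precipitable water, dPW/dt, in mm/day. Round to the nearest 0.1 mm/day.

dPW/dt ≈ 10.2 mm/day

dPW/dt = E − P + C = 4.9 − 15.4 + (20.7) = 10.2 mm/day.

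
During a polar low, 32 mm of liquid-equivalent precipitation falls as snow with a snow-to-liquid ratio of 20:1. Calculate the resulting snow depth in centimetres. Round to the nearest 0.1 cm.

Snow depth = liquid × ratio = 32 mm × 20 = 640 mm = 64.0 cm.

snow depth ≈ 64.0 cm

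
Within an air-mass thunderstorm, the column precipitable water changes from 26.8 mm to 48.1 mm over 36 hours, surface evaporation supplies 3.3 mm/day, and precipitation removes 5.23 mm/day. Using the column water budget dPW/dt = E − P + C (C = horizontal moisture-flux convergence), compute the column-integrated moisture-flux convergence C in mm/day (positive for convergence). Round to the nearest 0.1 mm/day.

C ≈ 16.1 mm/day

dPW/dt = (48.1 − 26.8) mm / (36/24 day) = +14.200 mm/day.
C = dPW/dt − E + P = (+14.200) − 3.3 + 5.23 = 16.1 mm/day.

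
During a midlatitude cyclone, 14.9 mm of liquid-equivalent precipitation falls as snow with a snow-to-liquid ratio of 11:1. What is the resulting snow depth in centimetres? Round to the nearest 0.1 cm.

Snow depth = liquid × ratio = 14.9 mm × 11 = 163.9 mm = 16.4 cm.

snow depth ≈ 16.4 cm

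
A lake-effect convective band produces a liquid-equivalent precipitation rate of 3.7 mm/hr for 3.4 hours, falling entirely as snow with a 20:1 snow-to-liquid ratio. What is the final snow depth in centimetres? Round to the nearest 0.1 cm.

snow depth ≈ 25.2 cm

Liquid-equivalent depth = 3.7 × 3.4 = 12.58 mm.
Snow depth = 12.58 mm × 20 = 251.6 mm = 25.2 cm.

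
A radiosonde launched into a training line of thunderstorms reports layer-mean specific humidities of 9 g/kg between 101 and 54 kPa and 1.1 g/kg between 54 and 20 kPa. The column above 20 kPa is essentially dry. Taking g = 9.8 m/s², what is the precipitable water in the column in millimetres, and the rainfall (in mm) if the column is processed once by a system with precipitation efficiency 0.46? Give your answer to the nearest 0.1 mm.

PW ≈ 47.0 mm; rainfall ≈ 21.6 mm

Precipitable water is the column-integrated vapour mass per unit area: PW = (1/g) Σ q̄ Δp, with q in kg/kg and Δp in Pa (1 kg/m² of water = 1 mm).
Layer 101–54 kPa: Δp = 470 hPa = 47000 Pa, q̄ = 0.009 kg/kg → 0.009 × 47000 / 9.8 = 43.16 mm
Layer 54–20 kPa: Δp = 340 hPa = 34000 Pa, q̄ = 0.0011 kg/kg → 0.0011 × 34000 / 9.8 = 3.82 mm
PW = 43.16 + 3.82 = 46.98 ≈ 47.0 mm.
Rainfall = ε × PW = 0.46 × 47.0 = 21.6 mm.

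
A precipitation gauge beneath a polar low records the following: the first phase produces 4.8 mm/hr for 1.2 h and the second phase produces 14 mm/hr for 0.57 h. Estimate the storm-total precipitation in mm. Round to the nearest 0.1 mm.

total ≈ 13.7 mm

Total = Σ Rᵢ Δtᵢ = 4.8 × 1.2 + 14 × 0.57
      = 5.76 + 7.98 = 13.7 mm.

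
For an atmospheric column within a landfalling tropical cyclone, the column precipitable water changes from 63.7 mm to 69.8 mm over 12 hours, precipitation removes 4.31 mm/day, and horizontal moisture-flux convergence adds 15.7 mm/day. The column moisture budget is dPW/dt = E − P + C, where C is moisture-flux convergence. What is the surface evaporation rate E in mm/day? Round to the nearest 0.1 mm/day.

E ≈ 0.8 mm/day

dPW/dt = (69.8 − 63.7) mm / (12/24 day) = +12.200 mm/day.
E = dPW/dt + P − C = (+12.200) + 4.31 − (15.7) = 0.8 mm/day.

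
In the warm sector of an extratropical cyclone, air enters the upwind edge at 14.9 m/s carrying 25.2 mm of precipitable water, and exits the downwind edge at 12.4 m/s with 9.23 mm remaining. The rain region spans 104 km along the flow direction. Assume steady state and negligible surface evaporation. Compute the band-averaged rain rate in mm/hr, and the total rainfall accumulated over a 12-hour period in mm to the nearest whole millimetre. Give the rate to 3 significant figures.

R ≈ 9.04 mm/hr; total ≈ 108 mm

Column moisture flux per unit crosswind length is F = V × PW.
Inflow: F_in = 14.9 × 25.2 = 375.48 mm·m/s
Outflow: F_out = 12.4 × 9.23 = 114.452 mm·m/s
Steady-state rate R = (F_in − F_out)/L = (375.48 − 114.452) / 104000 m = 2.510e-03 mm/s.
R = 2.510e-03 × 3600 = 9.04 mm/hr.
Over 12 h: total = 9.04 × 12 = 108.48 ≈ 108 mm.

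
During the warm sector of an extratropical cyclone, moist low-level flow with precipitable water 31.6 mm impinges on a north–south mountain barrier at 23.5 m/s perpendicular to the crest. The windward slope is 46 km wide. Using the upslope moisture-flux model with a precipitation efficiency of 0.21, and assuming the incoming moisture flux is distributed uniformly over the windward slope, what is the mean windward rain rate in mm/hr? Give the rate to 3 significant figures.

Incoming column moisture flux per unit ridge length: F = V × PW = 23.5 × 31.6 = 742.6 mm·m/s.
Spread over the 46 km slope with efficiency ε = 0.21: R = ε·F/W = 0.21 × 742.6 / 46000 m = 3.390e-03 mm/s.
R = 3.390e-03 × 3600 = 12.2 mm/hr.

R ≈ 12.2 mm/hr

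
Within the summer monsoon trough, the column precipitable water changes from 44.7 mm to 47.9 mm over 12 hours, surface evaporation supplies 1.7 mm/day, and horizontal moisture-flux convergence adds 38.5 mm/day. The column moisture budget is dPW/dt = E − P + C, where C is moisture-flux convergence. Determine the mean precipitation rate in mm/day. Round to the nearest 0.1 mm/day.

P ≈ 33.8 mm/day

dPW/dt = (47.9 − 44.7) mm / (12/24 day) = +6.400 mm/day.
P = E + C − dPW/dt = 1.7 + (38.5) − (+6.400) = 33.8 mm/day.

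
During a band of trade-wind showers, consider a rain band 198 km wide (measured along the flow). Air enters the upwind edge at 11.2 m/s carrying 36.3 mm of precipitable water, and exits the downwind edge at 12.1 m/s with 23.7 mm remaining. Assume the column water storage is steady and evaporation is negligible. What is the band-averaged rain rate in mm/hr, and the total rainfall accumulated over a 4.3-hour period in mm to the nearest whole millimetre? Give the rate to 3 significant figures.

R ≈ 2.18 mm/hr; total ≈ 9 mm

Column moisture flux per unit crosswind length is F = V × PW.
Inflow: F_in = 11.2 × 36.3 = 406.56 mm·m/s
Outflow: F_out = 12.1 × 23.7 = 286.77 mm·m/s
Steady-state rate R = (F_in − F_out)/L = (406.56 − 286.77) / 198000 m = 6.050e-04 mm/s.
R = 6.050e-04 × 3600 = 2.18 mm/hr.
Over 4.3 h: total = 2.18 × 4.3 = 9.374 ≈ 9 mm.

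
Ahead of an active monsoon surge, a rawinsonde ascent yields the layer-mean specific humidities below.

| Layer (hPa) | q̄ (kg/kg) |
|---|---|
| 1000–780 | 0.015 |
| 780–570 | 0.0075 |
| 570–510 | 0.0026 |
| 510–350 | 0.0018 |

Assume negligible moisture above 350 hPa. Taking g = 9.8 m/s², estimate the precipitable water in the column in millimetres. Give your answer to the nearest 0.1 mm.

Precipitable water is the column-integrated vapour mass per unit area: PW = (1/g) Σ q̄ Δp, with q in kg/kg and Δp in Pa (1 kg/m² of water = 1 mm).
Layer 1000–780 hPa: Δp = 220 hPa = 22000 Pa, q̄ = 0.015 kg/kg → 0.015 × 22000 / 9.8 = 33.67 mm
Layer 780–570 hPa: Δp = 210 hPa = 21000 Pa, q̄ = 0.0075 kg/kg → 0.0075 × 21000 / 9.8 = 16.07 mm
Layer 570–510 hPa: Δp = 60 hPa = 6000 Pa, q̄ = 0.0026 kg/kg → 0.0026 × 6000 / 9.8 = 1.59 mm
Layer 510–350 hPa: Δp = 160 hPa = 16000 Pa, q̄ = 0.0018 kg/kg → 0.0018 × 16000 / 9.8 = 2.94 mm
PW = 33.67 + 16.07 + 1.59 + 2.94 = 54.27 ≈ 54.3 mm.

PW ≈ 54.3 mm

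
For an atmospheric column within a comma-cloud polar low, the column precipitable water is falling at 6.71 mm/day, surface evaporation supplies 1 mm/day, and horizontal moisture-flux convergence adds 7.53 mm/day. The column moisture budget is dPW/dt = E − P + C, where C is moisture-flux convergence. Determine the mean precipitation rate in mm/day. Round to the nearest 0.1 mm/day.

P ≈ 15.2 mm/day

dPW/dt = -6.71 mm/day.
P = E + C − dPW/dt = 1 + (7.53) − (-6.71) = 15.2 mm/day.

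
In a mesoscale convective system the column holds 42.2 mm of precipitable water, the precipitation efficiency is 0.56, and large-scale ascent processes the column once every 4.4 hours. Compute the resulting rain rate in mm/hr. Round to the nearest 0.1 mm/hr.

Each overturning extracts ε × PW = 0.56 × 42.2 = 23.632 mm.
Rate = ε·PW / τ = 23.632 / 4.4 h = 5.4 mm/hr.

R ≈ 5.4 mm/hr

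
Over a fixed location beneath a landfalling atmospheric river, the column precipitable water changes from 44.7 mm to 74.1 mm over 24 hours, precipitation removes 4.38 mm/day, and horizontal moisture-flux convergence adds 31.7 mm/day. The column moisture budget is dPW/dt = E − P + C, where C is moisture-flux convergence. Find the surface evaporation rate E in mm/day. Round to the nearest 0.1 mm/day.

E ≈ 2.1 mm/day

dPW/dt = (74.1 − 44.7) mm / (24/24 day) = +29.400 mm/day.
E = dPW/dt + P − C = (+29.400) + 4.38 − (31.7) = 2.1 mm/day.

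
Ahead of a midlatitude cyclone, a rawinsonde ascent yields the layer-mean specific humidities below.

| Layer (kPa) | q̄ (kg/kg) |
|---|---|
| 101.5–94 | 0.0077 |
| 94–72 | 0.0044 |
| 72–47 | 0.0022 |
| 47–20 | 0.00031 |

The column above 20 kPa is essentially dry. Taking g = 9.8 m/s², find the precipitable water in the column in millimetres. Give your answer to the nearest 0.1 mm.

Precipitable water is the column-integrated vapour mass per unit area: PW = (1/g) Σ q̄ Δp, with q in kg/kg and Δp in Pa (1 kg/m² of water = 1 mm).
Layer 101.5–94 kPa: Δp = 75 hPa = 7500 Pa, q̄ = 0.0077 kg/kg → 0.0077 × 7500 / 9.8 = 5.89 mm
Layer 94–72 kPa: Δp = 220 hPa = 22000 Pa, q̄ = 0.0044 kg/kg → 0.0044 × 22000 / 9.8 = 9.88 mm
Layer 72–47 kPa: Δp = 250 hPa = 25000 Pa, q̄ = 0.0022 kg/kg → 0.0022 × 25000 / 9.8 = 5.61 mm
Layer 47–20 kPa: Δp = 270 hPa = 27000 Pa, q̄ = 0.00031 kg/kg → 0.00031 × 27000 / 9.8 = 0.85 mm
PW = 5.89 + 9.88 + 5.61 + 0.85 = 22.23 ≈ 22.2 mm.

PW ≈ 22.2 mm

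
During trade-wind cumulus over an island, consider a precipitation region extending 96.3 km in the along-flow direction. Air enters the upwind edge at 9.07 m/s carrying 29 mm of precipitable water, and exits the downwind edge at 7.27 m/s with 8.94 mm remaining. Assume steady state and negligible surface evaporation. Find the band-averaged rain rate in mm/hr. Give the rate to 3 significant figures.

R ≈ 7.40 mm/hr

Column moisture flux per unit crosswind length is F = V × PW.
Inflow: F_in = 9.07 × 29 = 263.03 mm·m/s
Outflow: F_out = 7.27 × 8.94 = 64.9938 mm·m/s
Steady-state rate R = (F_in − F_out)/L = (263.03 − 64.9938) / 96300 m = 2.056e-03 mm/s.
R = 2.056e-03 × 3600 = 7.40 mm/hr.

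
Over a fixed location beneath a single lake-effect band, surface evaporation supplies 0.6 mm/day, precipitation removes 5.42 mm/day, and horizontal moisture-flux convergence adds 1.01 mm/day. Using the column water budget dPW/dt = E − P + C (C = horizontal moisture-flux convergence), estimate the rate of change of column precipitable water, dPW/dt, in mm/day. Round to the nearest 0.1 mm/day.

dPW/dt ≈ -3.8 mm/day

dPW/dt = E − P + C = 0.6 − 5.42 + (1.01) = -3.8 mm/day.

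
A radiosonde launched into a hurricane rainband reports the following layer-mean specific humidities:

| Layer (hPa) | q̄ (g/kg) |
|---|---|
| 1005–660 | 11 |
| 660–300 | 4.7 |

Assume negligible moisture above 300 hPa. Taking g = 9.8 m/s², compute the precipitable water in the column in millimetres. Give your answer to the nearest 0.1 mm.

Precipitable water is the column-integrated vapour mass per unit area: PW = (1/g) Σ q̄ Δp, with q in kg/kg and Δp in Pa (1 kg/m² of water = 1 mm).
Layer 1005–660 hPa: Δp = 345 hPa = 34500 Pa, q̄ = 0.011 kg/kg → 0.011 × 34500 / 9.8 = 38.72 mm
Layer 660–300 hPa: Δp = 360 hPa = 36000 Pa, q̄ = 0.0047 kg/kg → 0.0047 × 36000 / 9.8 = 17.27 mm
PW = 38.72 + 17.27 = 55.99 ≈ 56.0 mm.

PW ≈ 56.0 mm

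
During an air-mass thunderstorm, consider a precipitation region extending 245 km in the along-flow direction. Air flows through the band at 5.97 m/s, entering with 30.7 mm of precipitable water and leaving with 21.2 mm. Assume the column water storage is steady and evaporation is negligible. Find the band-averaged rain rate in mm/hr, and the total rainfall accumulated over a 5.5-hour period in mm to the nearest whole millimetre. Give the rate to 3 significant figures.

Column moisture flux per unit crosswind length is F = V × PW.
Inflow: F_in = 5.97 × 30.7 = 183.279 mm·m/s
Outflow: F_out = 5.97 × 21.2 = 126.564 mm·m/s
Steady-state rate R = (F_in − F_out)/L = (183.279 − 126.564) / 245000 m = 2.315e-04 mm/s.
R = 2.315e-04 × 3600 = 0.833 mm/hr.
Over 5.5 h: total = 0.833 × 5.5 = 4.5815 ≈ 5 mm.

R ≈ 0.833 mm/hr; total ≈ 5 mm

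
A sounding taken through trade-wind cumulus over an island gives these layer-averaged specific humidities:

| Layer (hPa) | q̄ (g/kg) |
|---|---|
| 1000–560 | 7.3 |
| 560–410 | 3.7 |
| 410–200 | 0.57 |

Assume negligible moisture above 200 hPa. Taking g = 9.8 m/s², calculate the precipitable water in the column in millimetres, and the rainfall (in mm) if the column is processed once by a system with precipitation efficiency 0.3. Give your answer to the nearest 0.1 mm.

PW ≈ 39.7 mm; rainfall ≈ 11.9 mm

Precipitable water is the column-integrated vapour mass per unit area: PW = (1/g) Σ q̄ Δp, with q in kg/kg and Δp in Pa (1 kg/m² of water = 1 mm).
Layer 1000–560 hPa: Δp = 440 hPa = 44000 Pa, q̄ = 0.0073 kg/kg → 0.0073 × 44000 / 9.8 = 32.78 mm
Layer 560–410 hPa: Δp = 150 hPa = 15000 Pa, q̄ = 0.0037 kg/kg → 0.0037 × 15000 / 9.8 = 5.66 mm
Layer 410–200 hPa: Δp = 210 hPa = 21000 Pa, q̄ = 0.00057 kg/kg → 0.00057 × 21000 / 9.8 = 1.22 mm
PW = 32.78 + 5.66 + 1.22 = 39.66 ≈ 39.7 mm.
Rainfall = ε × PW = 0.3 × 39.7 = 11.9 mm.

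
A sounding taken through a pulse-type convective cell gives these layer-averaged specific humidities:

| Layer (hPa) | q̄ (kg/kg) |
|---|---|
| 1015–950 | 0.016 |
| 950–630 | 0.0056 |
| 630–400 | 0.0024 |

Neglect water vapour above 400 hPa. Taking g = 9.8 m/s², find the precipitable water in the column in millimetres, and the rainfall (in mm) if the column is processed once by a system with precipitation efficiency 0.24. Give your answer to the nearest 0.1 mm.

Precipitable water is the column-integrated vapour mass per unit area: PW = (1/g) Σ q̄ Δp, with q in kg/kg and Δp in Pa (1 kg/m² of water = 1 mm).
Layer 1015–950 hPa: Δp = 65 hPa = 6500 Pa, q̄ = 0.016 kg/kg → 0.016 × 6500 / 9.8 = 10.61 mm
Layer 950–630 hPa: Δp = 320 hPa = 32000 Pa, q̄ = 0.0056 kg/kg → 0.0056 × 32000 / 9.8 = 18.29 mm
Layer 630–400 hPa: Δp = 230 hPa = 23000 Pa, q̄ = 0.0024 kg/kg → 0.0024 × 23000 / 9.8 = 5.63 mm
PW = 10.61 + 18.29 + 5.63 = 34.53 ≈ 34.5 mm.
Rainfall = ε × PW = 0.24 × 34.5 = 8.3 mm.

PW ≈ 34.5 mm; rainfall ≈ 8.3 mm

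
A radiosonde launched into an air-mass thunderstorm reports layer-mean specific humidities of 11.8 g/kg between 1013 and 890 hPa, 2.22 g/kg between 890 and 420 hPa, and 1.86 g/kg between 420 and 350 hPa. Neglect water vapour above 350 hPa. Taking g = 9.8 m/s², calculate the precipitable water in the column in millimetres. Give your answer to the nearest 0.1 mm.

PW ≈ 26.8 mm

Precipitable water is the column-integrated vapour mass per unit area: PW = (1/g) Σ q̄ Δp, with q in kg/kg and Δp in Pa (1 kg/m² of water = 1 mm).
Layer 1013–890 hPa: Δp = 123 hPa = 12300 Pa, q̄ = 0.0118 kg/kg → 0.0118 × 12300 / 9.8 = 14.81 mm
Layer 890–420 hPa: Δp = 470 hPa = 47000 Pa, q̄ = 0.00222 kg/kg → 0.00222 × 47000 / 9.8 = 10.65 mm
Layer 420–350 hPa: Δp = 70 hPa = 7000 Pa, q̄ = 0.00186 kg/kg → 0.00186 × 7000 / 9.8 = 1.33 mm
PW = 14.81 + 10.65 + 1.33 = 26.79 ≈ 26.8 mm.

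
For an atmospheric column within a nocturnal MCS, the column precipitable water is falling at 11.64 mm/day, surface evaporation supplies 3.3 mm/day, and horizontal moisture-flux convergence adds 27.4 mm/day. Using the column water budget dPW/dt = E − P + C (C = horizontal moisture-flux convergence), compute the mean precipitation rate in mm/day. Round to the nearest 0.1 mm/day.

dPW/dt = -11.64 mm/day.
P = E + C − dPW/dt = 3.3 + (27.4) − (-11.64) = 42.3 mm/day.

P ≈ 42.3 mm/day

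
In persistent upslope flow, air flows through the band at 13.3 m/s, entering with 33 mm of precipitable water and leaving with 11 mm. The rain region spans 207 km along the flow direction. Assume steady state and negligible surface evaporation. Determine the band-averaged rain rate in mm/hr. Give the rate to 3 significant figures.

R ≈ 5.09 mm/hr

Column moisture flux per unit crosswind length is F = V × PW.
Inflow: F_in = 13.3 × 33 = 438.9 mm·m/s
Outflow: F_out = 13.3 × 11 = 146.3 mm·m/s
Steady-state rate R = (F_in − F_out)/L = (438.9 − 146.3) / 207000 m = 1.414e-03 mm/s.
R = 1.414e-03 × 3600 = 5.09 mm/hr.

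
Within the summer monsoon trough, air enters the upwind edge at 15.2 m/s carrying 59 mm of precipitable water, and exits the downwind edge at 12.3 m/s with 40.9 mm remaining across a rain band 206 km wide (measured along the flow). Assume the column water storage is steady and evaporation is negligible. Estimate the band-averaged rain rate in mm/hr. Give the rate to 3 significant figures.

Column moisture flux per unit crosswind length is F = V × PW.
Inflow: F_in = 15.2 × 59 = 896.8 mm·m/s
Outflow: F_out = 12.3 × 40.9 = 503.07 mm·m/s
Steady-state rate R = (F_in − F_out)/L = (896.8 − 503.07) / 206000 m = 1.911e-03 mm/s.
R = 1.911e-03 × 3600 = 6.88 mm/hr.

R ≈ 6.88 mm/hr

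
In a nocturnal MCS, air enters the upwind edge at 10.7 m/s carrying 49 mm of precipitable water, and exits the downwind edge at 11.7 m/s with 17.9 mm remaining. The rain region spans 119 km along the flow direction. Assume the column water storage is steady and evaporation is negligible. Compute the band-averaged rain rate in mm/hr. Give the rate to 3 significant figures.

R ≈ 9.53 mm/hr

Column moisture flux per unit crosswind length is F = V × PW.
Inflow: F_in = 10.7 × 49 = 524.3 mm·m/s
Outflow: F_out = 11.7 × 17.9 = 209.43 mm·m/s
Steady-state rate R = (F_in − F_out)/L = (524.3 − 209.43) / 119000 m = 2.646e-03 mm/s.
R = 2.646e-03 × 3600 = 9.53 mm/hr.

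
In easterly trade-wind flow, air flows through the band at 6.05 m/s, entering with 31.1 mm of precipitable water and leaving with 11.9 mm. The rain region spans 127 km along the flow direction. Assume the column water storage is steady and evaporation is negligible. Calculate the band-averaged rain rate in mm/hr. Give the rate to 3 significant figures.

Column moisture flux per unit crosswind length is F = V × PW.
Inflow: F_in = 6.05 × 31.1 = 188.155 mm·m/s
Outflow: F_out = 6.05 × 11.9 = 71.995 mm·m/s
Steady-state rate R = (F_in − F_out)/L = (188.155 − 71.995) / 127000 m = 9.146e-04 mm/s.
R = 9.146e-04 × 3600 = 3.29 mm/hr.

R ≈ 3.29 mm/hr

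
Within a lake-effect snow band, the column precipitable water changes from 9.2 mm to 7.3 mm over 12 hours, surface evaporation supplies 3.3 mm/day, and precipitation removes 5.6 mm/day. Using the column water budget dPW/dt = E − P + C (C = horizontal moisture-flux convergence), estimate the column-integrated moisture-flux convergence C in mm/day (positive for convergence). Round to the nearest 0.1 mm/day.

C ≈ -1.5 mm/day

dPW/dt = (7.3 − 9.2) mm / (12/24 day) = -3.800 mm/day.
C = dPW/dt − E + P = (-3.800) − 3.3 + 5.6 = -1.5 mm/day.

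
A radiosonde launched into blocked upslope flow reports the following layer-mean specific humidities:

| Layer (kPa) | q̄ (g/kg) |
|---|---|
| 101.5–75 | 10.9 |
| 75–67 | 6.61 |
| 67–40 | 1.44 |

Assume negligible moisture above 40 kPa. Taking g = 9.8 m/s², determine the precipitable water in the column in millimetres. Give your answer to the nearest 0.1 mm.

Precipitable water is the column-integrated vapour mass per unit area: PW = (1/g) Σ q̄ Δp, with q in kg/kg and Δp in Pa (1 kg/m² of water = 1 mm).
Layer 101.5–75 kPa: Δp = 265 hPa = 26500 Pa, q̄ = 0.0109 kg/kg → 0.0109 × 26500 / 9.8 = 29.47 mm
Layer 75–67 kPa: Δp = 80 hPa = 8000 Pa, q̄ = 0.00661 kg/kg → 0.00661 × 8000 / 9.8 = 5.40 mm
Layer 67–40 kPa: Δp = 270 hPa = 27000 Pa, q̄ = 0.00144 kg/kg → 0.00144 × 27000 / 9.8 = 3.97 mm
PW = 29.47 + 5.40 + 3.97 = 38.84 ≈ 38.8 mm.

PW ≈ 38.8 mm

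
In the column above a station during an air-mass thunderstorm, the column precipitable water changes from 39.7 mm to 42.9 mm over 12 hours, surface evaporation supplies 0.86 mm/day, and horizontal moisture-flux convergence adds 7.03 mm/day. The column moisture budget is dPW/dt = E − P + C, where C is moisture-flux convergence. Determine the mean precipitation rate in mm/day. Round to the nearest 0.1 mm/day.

P ≈ 1.5 mm/day

dPW/dt = (42.9 − 39.7) mm / (12/24 day) = +6.400 mm/day.
P = E + C − dPW/dt = 0.86 + (7.03) − (+6.400) = 1.5 mm/day.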